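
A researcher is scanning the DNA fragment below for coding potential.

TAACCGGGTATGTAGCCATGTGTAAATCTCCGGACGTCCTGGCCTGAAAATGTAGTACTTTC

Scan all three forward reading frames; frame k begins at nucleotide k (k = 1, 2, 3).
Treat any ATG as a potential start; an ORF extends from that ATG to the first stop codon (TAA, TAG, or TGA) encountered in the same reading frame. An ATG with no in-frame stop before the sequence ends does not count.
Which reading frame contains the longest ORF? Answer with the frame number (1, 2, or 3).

3

Frame 1: TAA CCG GGT ATG TAG CCA TGT GTA AAT CTC CGG ACG TCC TGG CCT GAA AAT GTA GTA CTT — ATG at 10, stop TAG at 13 → 6 nt.
Frame 2: AAC CGG GTA TGT AGC CAT GTG TAA ATC TCC GGA CGT CCT GGC CTG AAA ATG TAG TAC TTT — ATG at 50, stop TAG at 53 → 6 nt.
Frame 3: ACC GGG TAT GTA GCC ATG TGT AAA TCT CCG GAC GTC CTG GCC TGA AAA TGT AGT ACT TTC — ATG at 18, stop TGA at 45 → 30 nt.
Longest ORF is 30 nt in frame 3 (positions 18–47).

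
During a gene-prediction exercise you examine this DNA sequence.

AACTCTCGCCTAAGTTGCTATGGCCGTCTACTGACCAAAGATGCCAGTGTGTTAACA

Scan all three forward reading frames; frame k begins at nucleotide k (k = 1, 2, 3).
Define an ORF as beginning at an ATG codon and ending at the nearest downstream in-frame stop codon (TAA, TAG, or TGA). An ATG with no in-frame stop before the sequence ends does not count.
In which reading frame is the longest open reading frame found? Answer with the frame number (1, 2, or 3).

Frame 1: AAC TCT CGC CTA AGT TGC TAT GGC CGT CTA CTG ACC AAA GAT GCC AGT GTG TTA ACA — no ATG→stop ORF.
Frame 2: ACT CTC GCC TAA GTT GCT ATG GCC GTC TAC TGA CCA AAG ATG CCA GTG TGT TAA — ATG at 20, stop TGA at 32 → 15 nt; ATG at 41, stop TAA at 53 → 15 nt.
Frame 3: CTC TCG CCT AAG TTG CTA TGG CCG TCT ACT GAC CAA AGA TGC CAG TGT GTT AAC — no ATG→stop ORF.
Longest ORF is 15 nt in frame 2 (positions 20–34).

2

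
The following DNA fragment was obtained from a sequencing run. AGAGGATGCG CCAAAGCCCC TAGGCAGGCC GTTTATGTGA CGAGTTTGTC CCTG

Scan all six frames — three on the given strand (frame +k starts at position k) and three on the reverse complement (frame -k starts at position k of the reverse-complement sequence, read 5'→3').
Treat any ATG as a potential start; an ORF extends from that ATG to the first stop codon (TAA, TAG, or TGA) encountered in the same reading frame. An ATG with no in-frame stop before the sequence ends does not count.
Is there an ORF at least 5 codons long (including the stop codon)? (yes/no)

yes

Reverse complement (5'→3'): CAGGGACAAACTCGTCACATAAACGGCCTGCCTAGGGGCTTTGGCGCATCCTCT
Frame +1: AGA GGA TGC GCC AAA GCC CCT AGG CAG GCC GTT TAT GTG ACG AGT TTG TCC CTG — no ATG→stop ORF.
Frame +2: GAG GAT GCG CCA AAG CCC CTA GGC AGG CCG TTT ATG TGA CGA GTT TGT CCC — ATG at 35, stop TGA at 38 → 6 nt.
Frame +3: AGG ATG CGC CAA AGC CCC TAG GCA GGC CGT TTA TGT GAC GAG TTT GTC CCT — ATG at 6, stop TAG at 21 → 18 nt.
Frame -1: CAG GGA CAA ACT CGT CAC ATA AAC GGC CTG CCT AGG GGC TTT GGC GCA TCC TCT — no ATG→stop ORF.
Frame -2: AGG GAC AAA CTC GTC ACA TAA ACG GCC TGC CTA GGG GCT TTG GCG CAT CCT — no ATG→stop ORF.
Frame -3: GGG ACA AAC TCG TCA CAT AAA CGG CCT GCC TAG GGG CTT TGG CGC ATC CTC — no ATG→stop ORF.
Frame +3 has an ORF of 6 codons (positions 6–23) ≥ 5, so yes.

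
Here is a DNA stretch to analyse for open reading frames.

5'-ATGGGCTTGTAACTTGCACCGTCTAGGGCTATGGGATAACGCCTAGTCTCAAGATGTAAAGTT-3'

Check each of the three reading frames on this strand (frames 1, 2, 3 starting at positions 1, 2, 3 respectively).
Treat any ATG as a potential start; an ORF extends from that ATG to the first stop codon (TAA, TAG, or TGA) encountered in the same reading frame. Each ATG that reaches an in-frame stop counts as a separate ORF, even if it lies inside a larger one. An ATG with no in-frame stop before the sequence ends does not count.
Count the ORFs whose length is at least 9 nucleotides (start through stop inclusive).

2

Frame 1: ATG GGC TTG TAA CTT GCA CCG TCT AGG GCT ATG GGA TAA CGC CTA GTC TCA AGA TGT AAA GTT — ATG at 1, stop TAA at 10 → 12 nt; ATG at 31, stop TAA at 37 → 9 nt.
Frame 2: TGG GCT TGT AAC TTG CAC CGT CTA GGG CTA TGG GAT AAC GCC TAG TCT CAA GAT GTA AAG — no ATG→stop ORF.
Frame 3: GGG CTT GTA ACT TGC ACC GTC TAG GGC TAT GGG ATA ACG CCT AGT CTC AAG ATG TAA AGT — ATG at 54, stop TAA at 57 → 6 nt.
ORFs ≥ 9 nucleotides: frame 1 1–12 (12 nucleotides), frame 1 31–39 (9 nucleotides). Count = 2.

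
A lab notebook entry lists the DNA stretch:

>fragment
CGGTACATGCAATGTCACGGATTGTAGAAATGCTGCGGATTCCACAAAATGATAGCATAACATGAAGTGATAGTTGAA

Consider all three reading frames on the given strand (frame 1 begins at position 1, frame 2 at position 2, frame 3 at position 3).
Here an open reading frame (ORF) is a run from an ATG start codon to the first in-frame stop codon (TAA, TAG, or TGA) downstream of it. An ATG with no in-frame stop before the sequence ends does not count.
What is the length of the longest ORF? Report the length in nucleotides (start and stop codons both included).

Frame 1: CGG TAC ATG CAA TGT CAC GGA TTG TAG AAA TGC TGC GGA TTC CAC AAA ATG ATA GCA TAA CAT GAA GTG ATA GTT GAA — ATG at 7, stop TAG at 25 → 21 nt; ATG at 49, stop TAA at 58 → 12 nt.
Frame 2: GGT ACA TGC AAT GTC ACG GAT TGT AGA AAT GCT GCG GAT TCC ACA AAA TGA TAG CAT AAC ATG AAG TGA TAG TTG — ATG at 62, stop TGA at 68 → 9 nt.
Frame 3: GTA CAT GCA ATG TCA CGG ATT GTA GAA ATG CTG CGG ATT CCA CAA AAT GAT AGC ATA ACA TGA AGT GAT AGT TGA — ATG at 12, stop TGA at 63 → 54 nt; ATG at 30, stop TGA at 63 → 36 nt.
Longest: frame 3, positions 12–65, 54 nt = 18 codons = 17 aa. → 54 nucleotides.

54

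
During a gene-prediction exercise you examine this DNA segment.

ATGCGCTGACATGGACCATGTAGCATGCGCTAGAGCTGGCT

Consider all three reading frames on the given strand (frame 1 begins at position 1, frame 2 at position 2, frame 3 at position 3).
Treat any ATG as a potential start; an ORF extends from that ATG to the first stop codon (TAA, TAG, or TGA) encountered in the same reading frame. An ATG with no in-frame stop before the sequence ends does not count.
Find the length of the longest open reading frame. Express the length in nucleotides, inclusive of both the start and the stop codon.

Frame 1: ATG CGC TGA CAT GGA CCA TGT AGC ATG CGC TAG AGC TGG — ATG at 1, stop TGA at 7 → 9 nt; ATG at 25, stop TAG at 31 → 9 nt.
Frame 2: TGC GCT GAC ATG GAC CAT GTA GCA TGC GCT AGA GCT GGC — no ATG→stop ORF.
Frame 3: GCG CTG ACA TGG ACC ATG TAG CAT GCG CTA GAG CTG GCT — ATG at 18, stop TAG at 21 → 6 nt.
Longest: frame 1, positions 1–9, 9 nt = 3 codons = 2 aa. → 9 nucleotides.

9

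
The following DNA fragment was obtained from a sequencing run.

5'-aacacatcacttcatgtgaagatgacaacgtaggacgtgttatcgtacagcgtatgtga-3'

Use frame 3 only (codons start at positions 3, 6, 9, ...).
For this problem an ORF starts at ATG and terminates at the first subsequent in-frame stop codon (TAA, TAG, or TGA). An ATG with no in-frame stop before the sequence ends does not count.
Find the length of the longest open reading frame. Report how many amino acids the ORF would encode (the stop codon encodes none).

Frame 3: CAC ATC ACT TCA TGT GAA GAT GAC AAC GTA GGA CGT GTT ATC GTA CAG CGT ATG TGA — ATG at 54, stop TGA at 57 → 6 nt.
Longest: frame 3, positions 54–59, 6 nt = 2 codons = 1 aa. → 1 amino acids.

1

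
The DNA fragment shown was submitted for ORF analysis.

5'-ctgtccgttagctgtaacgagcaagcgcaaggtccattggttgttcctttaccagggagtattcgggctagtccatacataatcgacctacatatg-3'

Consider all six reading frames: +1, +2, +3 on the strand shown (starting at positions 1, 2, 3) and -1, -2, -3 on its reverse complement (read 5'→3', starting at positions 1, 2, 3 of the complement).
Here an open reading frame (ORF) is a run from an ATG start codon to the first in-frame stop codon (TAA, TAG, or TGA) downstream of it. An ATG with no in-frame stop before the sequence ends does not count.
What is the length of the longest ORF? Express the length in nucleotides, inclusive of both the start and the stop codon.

Reverse complement (5'→3'): CATATGTAGGTCGATTATGTATGGACTAGCCCGAATACTCCCTGGTAAAGGAACAACCAATGGACCTTGCGCTTGCTCGTTACAGCTAACGGACAG
Frame +1: CTG TCC GTT AGC TGT AAC GAG CAA GCG CAA GGT CCA TTG GTT GTT CCT TTA CCA GGG AGT ATT CGG GCT AGT CCA TAC ATA ATC GAC CTA CAT ATG — no ATG→stop ORF.
Frame +2: TGT CCG TTA GCT GTA ACG AGC AAG CGC AAG GTC CAT TGG TTG TTC CTT TAC CAG GGA GTA TTC GGG CTA GTC CAT ACA TAA TCG ACC TAC ATA — no ATG→stop ORF.
Frame +3: GTC CGT TAG CTG TAA CGA GCA AGC GCA AGG TCC ATT GGT TGT TCC TTT ACC AGG GAG TAT TCG GGC TAG TCC ATA CAT AAT CGA CCT ACA TAT — no ATG→stop ORF.
Frame -1: CAT ATG TAG GTC GAT TAT GTA TGG ACT AGC CCG AAT ACT CCC TGG TAA AGG AAC AAC CAA TGG ACC TTG CGC TTG CTC GTT ACA GCT AAC GGA CAG — ATG at 4, stop TAG at 7 → 6 nt.
Frame -2: ATA TGT AGG TCG ATT ATG TAT GGA CTA GCC CGA ATA CTC CCT GGT AAA GGA ACA ACC AAT GGA CCT TGC GCT TGC TCG TTA CAG CTA ACG GAC — no ATG→stop ORF.
Frame -3: TAT GTA GGT CGA TTA TGT ATG GAC TAG CCC GAA TAC TCC CTG GTA AAG GAA CAA CCA ATG GAC CTT GCG CTT GCT CGT TAC AGC TAA CGG ACA — ATG at 21, stop TAG at 27 → 9 nt; ATG at 60, stop TAA at 87 → 30 nt.
Longest: frame -3, positions 60–89, 30 nt = 10 codons = 9 aa. → 30 nucleotides.

30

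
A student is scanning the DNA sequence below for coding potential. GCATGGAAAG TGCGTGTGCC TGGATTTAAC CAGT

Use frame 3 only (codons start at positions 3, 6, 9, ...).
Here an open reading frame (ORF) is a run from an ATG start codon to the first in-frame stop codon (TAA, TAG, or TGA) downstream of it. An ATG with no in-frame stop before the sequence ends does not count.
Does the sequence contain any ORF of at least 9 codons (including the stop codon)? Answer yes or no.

Frame 3: ATG GAA AGT GCG TGT GCC TGG ATT TAA CCA — ATG at 3, stop TAA at 27 → 27 nt.
Frame 3 has an ORF of 9 codons (positions 3–29) ≥ 9, so yes.

yes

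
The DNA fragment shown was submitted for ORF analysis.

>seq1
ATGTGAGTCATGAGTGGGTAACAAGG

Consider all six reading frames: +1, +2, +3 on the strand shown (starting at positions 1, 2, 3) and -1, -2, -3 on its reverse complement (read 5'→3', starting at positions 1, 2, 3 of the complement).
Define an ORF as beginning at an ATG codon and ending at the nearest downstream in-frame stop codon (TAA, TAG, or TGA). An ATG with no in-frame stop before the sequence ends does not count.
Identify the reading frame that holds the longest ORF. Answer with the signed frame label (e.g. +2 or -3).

+1

Reverse complement (5'→3'): CCTTGTTACCCACTCATGACTCACAT
Frame +1: ATG TGA GTC ATG AGT GGG TAA CAA — ATG at 1, stop TGA at 4 → 6 nt; ATG at 10, stop TAA at 19 → 12 nt.
Frame +2: TGT GAG TCA TGA GTG GGT AAC AAG — no ATG→stop ORF.
Frame +3: GTG AGT CAT GAG TGG GTA ACA AGG — no ATG→stop ORF.
Frame -1: CCT TGT TAC CCA CTC ATG ACT CAC — no ATG→stop ORF.
Frame -2: CTT GTT ACC CAC TCA TGA CTC ACA — no ATG→stop ORF.
Frame -3: TTG TTA CCC ACT CAT GAC TCA CAT — no ATG→stop ORF.
Longest ORF is 12 nt in frame +1 (positions 10–21).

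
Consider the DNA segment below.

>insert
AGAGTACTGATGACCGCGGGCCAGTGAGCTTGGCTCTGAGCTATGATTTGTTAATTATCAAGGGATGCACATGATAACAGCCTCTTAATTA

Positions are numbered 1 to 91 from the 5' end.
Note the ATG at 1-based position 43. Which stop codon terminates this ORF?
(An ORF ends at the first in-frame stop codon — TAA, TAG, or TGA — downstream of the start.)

Codons from position 43: ATG (43–45), ATT (46–48), TGT (49–51), TAA (52–54).
The first in-frame stop codon is TAA.

TAA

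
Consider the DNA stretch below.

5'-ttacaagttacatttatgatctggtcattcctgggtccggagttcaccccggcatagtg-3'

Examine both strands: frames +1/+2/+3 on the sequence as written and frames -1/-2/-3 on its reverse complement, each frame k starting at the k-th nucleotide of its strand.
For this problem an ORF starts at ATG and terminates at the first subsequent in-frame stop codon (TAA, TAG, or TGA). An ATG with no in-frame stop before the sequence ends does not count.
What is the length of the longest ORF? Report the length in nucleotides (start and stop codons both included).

42

Reverse complement (5'→3'): CACTATGCCGGGGTGAACTCCGGACCCAGGAATGACCAGATCATAAATGTAACTTGTAA
Frame +1: TTA CAA GTT ACA TTT ATG ATC TGG TCA TTC CTG GGT CCG GAG TTC ACC CCG GCA TAG — ATG at 16, stop TAG at 55 → 42 nt.
Frame +2: TAC AAG TTA CAT TTA TGA TCT GGT CAT TCC TGG GTC CGG AGT TCA CCC CGG CAT AGT — no ATG→stop ORF.
Frame +3: ACA AGT TAC ATT TAT GAT CTG GTC ATT CCT GGG TCC GGA GTT CAC CCC GGC ATA GTG — no ATG→stop ORF.
Frame -1: CAC TAT GCC GGG GTG AAC TCC GGA CCC AGG AAT GAC CAG ATC ATA AAT GTA ACT TGT — no ATG→stop ORF.
Frame -2: ACT ATG CCG GGG TGA ACT CCG GAC CCA GGA ATG ACC AGA TCA TAA ATG TAA CTT GTA — ATG at 5, stop TGA at 14 → 12 nt; ATG at 32, stop TAA at 44 → 15 nt; ATG at 47, stop TAA at 50 → 6 nt.
Frame -3: CTA TGC CGG GGT GAA CTC CGG ACC CAG GAA TGA CCA GAT CAT AAA TGT AAC TTG TAA — no ATG→stop ORF.
Longest: frame +1, positions 16–57, 42 nt = 14 codons = 13 aa. → 42 nucleotides.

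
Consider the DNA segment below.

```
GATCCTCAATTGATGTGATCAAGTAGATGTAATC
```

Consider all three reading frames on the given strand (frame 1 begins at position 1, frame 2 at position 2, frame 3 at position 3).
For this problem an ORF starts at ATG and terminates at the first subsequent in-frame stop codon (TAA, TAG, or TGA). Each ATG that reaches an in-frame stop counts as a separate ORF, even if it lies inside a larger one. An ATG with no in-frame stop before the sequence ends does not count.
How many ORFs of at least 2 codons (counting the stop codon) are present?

2

Frame 1: GAT CCT CAA TTG ATG TGA TCA AGT AGA TGT AAT — ATG at 13, stop TGA at 16 → 6 nt.
Frame 2: ATC CTC AAT TGA TGT GAT CAA GTA GAT GTA ATC — no ATG→stop ORF.
Frame 3: TCC TCA ATT GAT GTG ATC AAG TAG ATG TAA — ATG at 27, stop TAA at 30 → 6 nt.
ORFs ≥ 2 codons: frame 1 13–18 (2 codons), frame 3 27–32 (2 codons). Count = 2.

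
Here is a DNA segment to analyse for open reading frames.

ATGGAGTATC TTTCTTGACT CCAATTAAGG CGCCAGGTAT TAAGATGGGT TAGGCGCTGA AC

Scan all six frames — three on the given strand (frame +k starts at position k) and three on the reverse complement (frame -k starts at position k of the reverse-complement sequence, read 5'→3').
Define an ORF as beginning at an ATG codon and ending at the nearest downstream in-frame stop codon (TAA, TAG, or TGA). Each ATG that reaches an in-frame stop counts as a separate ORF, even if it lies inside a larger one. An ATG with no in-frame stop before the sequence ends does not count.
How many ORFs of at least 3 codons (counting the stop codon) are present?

Reverse complement (5'→3'): GTTCAGCGCCTAACCCATCTTAATACCTGGCGCCTTAATTGGAGTCAAGAAAGATACTCCAT
Frame +1: ATG GAG TAT CTT TCT TGA CTC CAA TTA AGG CGC CAG GTA TTA AGA TGG GTT AGG CGC TGA — ATG at 1, stop TGA at 16 → 18 nt.
Frame +2: TGG AGT ATC TTT CTT GAC TCC AAT TAA GGC GCC AGG TAT TAA GAT GGG TTA GGC GCT GAA — no ATG→stop ORF.
Frame +3: GGA GTA TCT TTC TTG ACT CCA ATT AAG GCG CCA GGT ATT AAG ATG GGT TAG GCG CTG AAC — ATG at 45, stop TAG at 51 → 9 nt.
Frame -1: GTT CAG CGC CTA ACC CAT CTT AAT ACC TGG CGC CTT AAT TGG AGT CAA GAA AGA TAC TCC — no ATG→stop ORF.
Frame -2: TTC AGC GCC TAA CCC ATC TTA ATA CCT GGC GCC TTA ATT GGA GTC AAG AAA GAT ACT CCA — no ATG→stop ORF.
Frame -3: TCA GCG CCT AAC CCA TCT TAA TAC CTG GCG CCT TAA TTG GAG TCA AGA AAG ATA CTC CAT — no ATG→stop ORF.
ORFs ≥ 3 codons: frame +1 1–18 (6 codons), frame +3 45–53 (3 codons). Count = 2.

2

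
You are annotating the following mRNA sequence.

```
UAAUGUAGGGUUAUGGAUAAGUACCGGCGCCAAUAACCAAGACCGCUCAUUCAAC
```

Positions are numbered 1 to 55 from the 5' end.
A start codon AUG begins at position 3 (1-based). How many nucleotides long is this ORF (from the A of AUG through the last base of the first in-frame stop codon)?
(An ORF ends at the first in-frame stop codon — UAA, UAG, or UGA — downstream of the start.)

6

Codons from position 3: AUG (3–5), UAG (6–8).
UAG is the first in-frame stop; ORF spans 3–8, 6 nucleotides.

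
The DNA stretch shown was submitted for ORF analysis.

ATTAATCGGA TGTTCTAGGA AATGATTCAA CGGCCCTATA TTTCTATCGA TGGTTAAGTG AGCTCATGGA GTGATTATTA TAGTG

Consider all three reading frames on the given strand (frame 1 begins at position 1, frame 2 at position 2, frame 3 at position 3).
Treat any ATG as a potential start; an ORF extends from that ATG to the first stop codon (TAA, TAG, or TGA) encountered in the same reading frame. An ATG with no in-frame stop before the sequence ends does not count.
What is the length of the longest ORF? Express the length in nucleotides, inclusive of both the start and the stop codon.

Frame 1: ATT AAT CGG ATG TTC TAG GAA ATG ATT CAA CGG CCC TAT ATT TCT ATC GAT GGT TAA GTG AGC TCA TGG AGT GAT TAT TAT AGT — ATG at 10, stop TAG at 16 → 9 nt; ATG at 22, stop TAA at 55 → 36 nt.
Frame 2: TTA ATC GGA TGT TCT AGG AAA TGA TTC AAC GGC CCT ATA TTT CTA TCG ATG GTT AAG TGA GCT CAT GGA GTG ATT ATT ATA GTG — ATG at 50, stop TGA at 59 → 12 nt.
Frame 3: TAA TCG GAT GTT CTA GGA AAT GAT TCA ACG GCC CTA TAT TTC TAT CGA TGG TTA AGT GAG CTC ATG GAG TGA TTA TTA TAG — ATG at 66, stop TGA at 72 → 9 nt.
Longest: frame 1, positions 22–57, 36 nt = 12 codons = 11 aa. → 36 nucleotides.

36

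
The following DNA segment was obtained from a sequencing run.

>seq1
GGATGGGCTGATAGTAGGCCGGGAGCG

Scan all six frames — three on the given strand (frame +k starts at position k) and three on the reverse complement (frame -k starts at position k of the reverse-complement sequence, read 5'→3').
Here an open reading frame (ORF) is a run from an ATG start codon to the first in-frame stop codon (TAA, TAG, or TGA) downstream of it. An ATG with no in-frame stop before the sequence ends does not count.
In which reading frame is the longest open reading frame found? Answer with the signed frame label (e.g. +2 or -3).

Reverse complement (5'→3'): CGCTCCCGGCCTACTATCAGCCCATCC
Frame +1: GGA TGG GCT GAT AGT AGG CCG GGA GCG — no ATG→stop ORF.
Frame +2: GAT GGG CTG ATA GTA GGC CGG GAG — no ATG→stop ORF.
Frame +3: ATG GGC TGA TAG TAG GCC GGG AGC — ATG at 3, stop TGA at 9 → 9 nt.
Frame -1: CGC TCC CGG CCT ACT ATC AGC CCA TCC — no ATG→stop ORF.
Frame -2: GCT CCC GGC CTA CTA TCA GCC CAT — no ATG→stop ORF.
Frame -3: CTC CCG GCC TAC TAT CAG CCC ATC — no ATG→stop ORF.
Longest ORF is 9 nt in frame +3 (positions 3–11).

+3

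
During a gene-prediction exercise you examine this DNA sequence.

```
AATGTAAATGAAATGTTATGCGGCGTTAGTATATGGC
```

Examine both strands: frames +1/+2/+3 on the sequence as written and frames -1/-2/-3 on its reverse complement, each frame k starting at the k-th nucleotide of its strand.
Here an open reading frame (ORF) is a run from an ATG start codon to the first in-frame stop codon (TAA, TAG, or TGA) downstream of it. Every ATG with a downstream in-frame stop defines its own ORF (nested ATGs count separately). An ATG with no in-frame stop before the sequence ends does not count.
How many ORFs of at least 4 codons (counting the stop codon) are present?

Reverse complement (5'→3'): GCCATATACTAACGCCGCATAACATTTCATTTACATT
Frame +1: AAT GTA AAT GAA ATG TTA TGC GGC GTT AGT ATA TGG — no ATG→stop ORF.
Frame +2: ATG TAA ATG AAA TGT TAT GCG GCG TTA GTA TAT GGC — ATG at 2, stop TAA at 5 → 6 nt.
Frame +3: TGT AAA TGA AAT GTT ATG CGG CGT TAG TAT ATG — ATG at 18, stop TAG at 27 → 12 nt.
Frame -1: GCC ATA TAC TAA CGC CGC ATA ACA TTT CAT TTA CAT — no ATG→stop ORF.
Frame -2: CCA TAT ACT AAC GCC GCA TAA CAT TTC ATT TAC ATT — no ATG→stop ORF.
Frame -3: CAT ATA CTA ACG CCG CAT AAC ATT TCA TTT ACA — no ATG→stop ORF.
ORFs ≥ 4 codons: frame +3 18–29 (4 codons). Count = 1.

1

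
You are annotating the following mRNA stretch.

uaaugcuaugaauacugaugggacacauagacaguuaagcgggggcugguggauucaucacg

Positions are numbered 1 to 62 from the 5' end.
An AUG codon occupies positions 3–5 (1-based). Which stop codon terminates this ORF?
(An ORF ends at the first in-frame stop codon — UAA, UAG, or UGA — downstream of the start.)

Codons from position 3: AUG (3–5), CUA (6–8), UGA (9–11).
The first in-frame stop codon is UGA.

UGA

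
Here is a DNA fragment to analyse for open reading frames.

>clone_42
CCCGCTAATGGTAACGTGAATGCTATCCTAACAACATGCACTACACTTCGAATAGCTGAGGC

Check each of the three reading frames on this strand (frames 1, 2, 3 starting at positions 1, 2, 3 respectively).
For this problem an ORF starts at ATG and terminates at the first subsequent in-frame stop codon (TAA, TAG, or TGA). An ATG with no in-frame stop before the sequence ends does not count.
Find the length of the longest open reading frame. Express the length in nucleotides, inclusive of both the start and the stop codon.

24

Frame 1: CCC GCT AAT GGT AAC GTG AAT GCT ATC CTA ACA ACA TGC ACT ACA CTT CGA ATA GCT GAG — no ATG→stop ORF.
Frame 2: CCG CTA ATG GTA ACG TGA ATG CTA TCC TAA CAA CAT GCA CTA CAC TTC GAA TAG CTG AGG — ATG at 8, stop TGA at 17 → 12 nt; ATG at 20, stop TAA at 29 → 12 nt.
Frame 3: CGC TAA TGG TAA CGT GAA TGC TAT CCT AAC AAC ATG CAC TAC ACT TCG AAT AGC TGA GGC — ATG at 36, stop TGA at 57 → 24 nt.
Longest: frame 3, positions 36–59, 24 nt = 8 codons = 7 aa. → 24 nucleotides.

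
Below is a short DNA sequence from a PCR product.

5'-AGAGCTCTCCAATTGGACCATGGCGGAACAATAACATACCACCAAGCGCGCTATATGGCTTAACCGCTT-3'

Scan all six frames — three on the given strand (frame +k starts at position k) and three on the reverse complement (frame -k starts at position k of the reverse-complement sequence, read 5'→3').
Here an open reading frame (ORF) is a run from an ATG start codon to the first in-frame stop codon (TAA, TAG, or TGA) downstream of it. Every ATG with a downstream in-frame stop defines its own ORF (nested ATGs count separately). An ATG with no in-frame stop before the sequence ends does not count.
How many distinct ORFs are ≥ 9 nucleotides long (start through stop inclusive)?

2

Reverse complement (5'→3'): AAGCGGTTAAGCCATATAGCGCGCTTGGTGGTATGTTATTGTTCCGCCATGGTCCAATTGGAGAGCTCT
Frame +1: AGA GCT CTC CAA TTG GAC CAT GGC GGA ACA ATA ACA TAC CAC CAA GCG CGC TAT ATG GCT TAA CCG CTT — ATG at 55, stop TAA at 61 → 9 nt.
Frame +2: GAG CTC TCC AAT TGG ACC ATG GCG GAA CAA TAA CAT ACC ACC AAG CGC GCT ATA TGG CTT AAC CGC — ATG at 20, stop TAA at 32 → 15 nt.
Frame +3: AGC TCT CCA ATT GGA CCA TGG CGG AAC AAT AAC ATA CCA CCA AGC GCG CTA TAT GGC TTA ACC GCT — no ATG→stop ORF.
Frame -1: AAG CGG TTA AGC CAT ATA GCG CGC TTG GTG GTA TGT TAT TGT TCC GCC ATG GTC CAA TTG GAG AGC TCT — no ATG→stop ORF.
Frame -2: AGC GGT TAA GCC ATA TAG CGC GCT TGG TGG TAT GTT ATT GTT CCG CCA TGG TCC AAT TGG AGA GCT — no ATG→stop ORF.
Frame -3: GCG GTT AAG CCA TAT AGC GCG CTT GGT GGT ATG TTA TTG TTC CGC CAT GGT CCA ATT GGA GAG CTC — no ATG→stop ORF.
ORFs ≥ 9 nucleotides: frame +1 55–63 (9 nucleotides), frame +2 20–34 (15 nucleotides). Count = 2.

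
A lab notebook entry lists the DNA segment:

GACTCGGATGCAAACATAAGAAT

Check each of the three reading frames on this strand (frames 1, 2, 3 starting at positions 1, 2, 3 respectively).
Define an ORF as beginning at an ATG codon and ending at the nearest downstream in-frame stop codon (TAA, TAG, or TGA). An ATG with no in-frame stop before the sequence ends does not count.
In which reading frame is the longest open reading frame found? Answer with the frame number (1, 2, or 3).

Frame 1: GAC TCG GAT GCA AAC ATA AGA — no ATG→stop ORF.
Frame 2: ACT CGG ATG CAA ACA TAA GAA — ATG at 8, stop TAA at 17 → 12 nt.
Frame 3: CTC GGA TGC AAA CAT AAG AAT — no ATG→stop ORF.
Longest ORF is 12 nt in frame 2 (positions 8–19).

2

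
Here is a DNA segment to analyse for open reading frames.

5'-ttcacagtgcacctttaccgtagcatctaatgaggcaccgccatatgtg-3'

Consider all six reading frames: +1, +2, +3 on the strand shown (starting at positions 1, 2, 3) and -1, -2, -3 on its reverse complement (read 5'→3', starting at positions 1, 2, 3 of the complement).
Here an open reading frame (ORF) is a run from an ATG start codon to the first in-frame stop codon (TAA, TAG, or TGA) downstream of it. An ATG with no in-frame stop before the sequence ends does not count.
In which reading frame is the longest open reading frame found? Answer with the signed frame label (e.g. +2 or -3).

Reverse complement (5'→3'): CACATATGGCGGTGCCTCATTAGATGCTACGGTAAAGGTGCACTGTGAA
Frame +1: TTC ACA GTG CAC CTT TAC CGT AGC ATC TAA TGA GGC ACC GCC ATA TGT — no ATG→stop ORF.
Frame +2: TCA CAG TGC ACC TTT ACC GTA GCA TCT AAT GAG GCA CCG CCA TAT GTG — no ATG→stop ORF.
Frame +3: CAC AGT GCA CCT TTA CCG TAG CAT CTA ATG AGG CAC CGC CAT ATG — no ATG→stop ORF.
Frame -1: CAC ATA TGG CGG TGC CTC ATT AGA TGC TAC GGT AAA GGT GCA CTG TGA — no ATG→stop ORF.
Frame -2: ACA TAT GGC GGT GCC TCA TTA GAT GCT ACG GTA AAG GTG CAC TGT GAA — no ATG→stop ORF.
Frame -3: CAT ATG GCG GTG CCT CAT TAG ATG CTA CGG TAA AGG TGC ACT GTG — ATG at 6, stop TAG at 21 → 18 nt; ATG at 24, stop TAA at 33 → 12 nt.
Longest ORF is 18 nt in frame -3 (positions 6–23).

-3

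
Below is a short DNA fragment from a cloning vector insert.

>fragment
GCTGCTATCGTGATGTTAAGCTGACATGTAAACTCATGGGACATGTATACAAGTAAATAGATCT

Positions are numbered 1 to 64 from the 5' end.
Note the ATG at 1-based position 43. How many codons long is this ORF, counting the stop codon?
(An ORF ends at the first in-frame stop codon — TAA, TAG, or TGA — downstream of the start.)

Codons from position 43: ATG (43–45), TAT (46–48), ACA (49–51), AGT (52–54), AAA (55–57), TAG (58–60).
TAG is the first in-frame stop; that's 6 codons including the stop.

6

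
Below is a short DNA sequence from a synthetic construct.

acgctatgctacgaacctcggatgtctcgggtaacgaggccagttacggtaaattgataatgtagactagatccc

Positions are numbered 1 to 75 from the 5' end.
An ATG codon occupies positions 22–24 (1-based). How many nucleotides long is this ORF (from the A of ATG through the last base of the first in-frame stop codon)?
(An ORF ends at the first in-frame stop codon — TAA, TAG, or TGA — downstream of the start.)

36

Codons from position 22: ATG (22–24), TCT (25–27), CGG (28–30), GTA (31–33), ACG (34–36), AGG (37–39), CCA (40–42), GTT (43–45), ACG (46–48), GTA (49–51), AAT (52–54), TGA (55–57).
TGA is the first in-frame stop; ORF spans 22–57, 36 nucleotides.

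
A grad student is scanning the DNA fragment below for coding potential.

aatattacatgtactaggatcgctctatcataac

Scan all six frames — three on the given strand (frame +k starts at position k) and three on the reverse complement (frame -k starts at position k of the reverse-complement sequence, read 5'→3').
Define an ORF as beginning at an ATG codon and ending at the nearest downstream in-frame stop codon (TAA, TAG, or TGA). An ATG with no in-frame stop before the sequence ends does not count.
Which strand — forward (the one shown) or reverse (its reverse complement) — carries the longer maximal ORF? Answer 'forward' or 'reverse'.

reverse

Reverse complement (5'→3'): GTTATGATAGAGCGATCCTAGTACATGTAATATT
Frame +1: AAT ATT ACA TGT ACT AGG ATC GCT CTA TCA TAA — no ATG→stop ORF.
Frame +2: ATA TTA CAT GTA CTA GGA TCG CTC TAT CAT AAC — no ATG→stop ORF.
Frame +3: TAT TAC ATG TAC TAG GAT CGC TCT ATC ATA — ATG at 9, stop TAG at 15 → 9 nt.
Frame -1: GTT ATG ATA GAG CGA TCC TAG TAC ATG TAA TAT — ATG at 4, stop TAG at 19 → 18 nt; ATG at 25, stop TAA at 28 → 6 nt.
Frame -2: TTA TGA TAG AGC GAT CCT AGT ACA TGT AAT ATT — no ATG→stop ORF.
Frame -3: TAT GAT AGA GCG ATC CTA GTA CAT GTA ATA — no ATG→stop ORF.
Forward-strand max 9 nt; reverse-strand max 18 nt. The reverse strand has the longer ORF.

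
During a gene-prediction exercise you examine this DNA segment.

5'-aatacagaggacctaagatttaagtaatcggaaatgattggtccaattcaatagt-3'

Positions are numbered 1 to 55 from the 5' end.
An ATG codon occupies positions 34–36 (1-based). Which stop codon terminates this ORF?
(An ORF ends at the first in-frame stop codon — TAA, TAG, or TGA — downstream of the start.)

Codons from position 34: ATG (34–36), ATT (37–39), GGT (40–42), CCA (43–45), ATT (46–48), CAA (49–51), TAG (52–54).
The first in-frame stop codon is TAG.

TAG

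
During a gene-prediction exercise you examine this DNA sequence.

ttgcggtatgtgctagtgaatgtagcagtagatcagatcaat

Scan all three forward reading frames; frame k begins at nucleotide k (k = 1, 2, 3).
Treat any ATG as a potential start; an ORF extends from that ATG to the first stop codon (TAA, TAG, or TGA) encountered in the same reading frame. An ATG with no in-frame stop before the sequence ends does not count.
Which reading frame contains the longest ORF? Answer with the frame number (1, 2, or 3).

2

Frame 1: TTG CGG TAT GTG CTA GTG AAT GTA GCA GTA GAT CAG ATC AAT — no ATG→stop ORF.
Frame 2: TGC GGT ATG TGC TAG TGA ATG TAG CAG TAG ATC AGA TCA — ATG at 8, stop TAG at 14 → 9 nt; ATG at 20, stop TAG at 23 → 6 nt.
Frame 3: GCG GTA TGT GCT AGT GAA TGT AGC AGT AGA TCA GAT CAA — no ATG→stop ORF.
Longest ORF is 9 nt in frame 2 (positions 8–16).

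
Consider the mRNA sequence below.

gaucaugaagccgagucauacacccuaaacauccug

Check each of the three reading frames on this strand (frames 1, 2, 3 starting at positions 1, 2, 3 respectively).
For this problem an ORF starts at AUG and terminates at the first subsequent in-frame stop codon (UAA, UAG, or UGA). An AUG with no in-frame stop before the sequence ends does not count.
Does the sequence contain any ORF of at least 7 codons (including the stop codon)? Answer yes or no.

Frame 1: GAU CAU GAA GCC GAG UCA UAC ACC CUA AAC AUC CUG — no AUG→stop ORF.
Frame 2: AUC AUG AAG CCG AGU CAU ACA CCC UAA ACA UCC — AUG at 5, stop UAA at 26 → 24 nt.
Frame 3: UCA UGA AGC CGA GUC AUA CAC CCU AAA CAU CCU — no AUG→stop ORF.
Frame 2 has an ORF of 8 codons (positions 5–28) ≥ 7, so yes.

yes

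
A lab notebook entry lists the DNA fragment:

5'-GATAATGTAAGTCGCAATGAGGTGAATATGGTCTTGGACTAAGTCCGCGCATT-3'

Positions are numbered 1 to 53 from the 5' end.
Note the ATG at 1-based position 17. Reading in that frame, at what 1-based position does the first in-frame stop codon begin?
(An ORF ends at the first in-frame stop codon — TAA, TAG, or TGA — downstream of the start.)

23

Codons from position 17: ATG (17–19), AGG (20–22), TGA (23–25).
TGA is a stop codon; it begins at position 23.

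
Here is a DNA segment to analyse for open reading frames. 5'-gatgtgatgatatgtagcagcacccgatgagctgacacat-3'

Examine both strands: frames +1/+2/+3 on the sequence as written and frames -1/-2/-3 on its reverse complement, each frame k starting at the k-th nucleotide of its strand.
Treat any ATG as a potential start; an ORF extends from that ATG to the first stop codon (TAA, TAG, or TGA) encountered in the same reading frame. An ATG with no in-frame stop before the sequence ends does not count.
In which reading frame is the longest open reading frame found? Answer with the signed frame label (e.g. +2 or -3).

+1

Reverse complement (5'→3'): ATGTGTCAGCTCATCGGGTGCTGCTACATATCATCACATC
Frame +1: GAT GTG ATG ATA TGT AGC AGC ACC CGA TGA GCT GAC ACA — ATG at 7, stop TGA at 28 → 24 nt.
Frame +2: ATG TGA TGA TAT GTA GCA GCA CCC GAT GAG CTG ACA CAT — ATG at 2, stop TGA at 5 → 6 nt.
Frame +3: TGT GAT GAT ATG TAG CAG CAC CCG ATG AGC TGA CAC — ATG at 12, stop TAG at 15 → 6 nt; ATG at 27, stop TGA at 33 → 9 nt.
Frame -1: ATG TGT CAG CTC ATC GGG TGC TGC TAC ATA TCA TCA CAT — no ATG→stop ORF.
Frame -2: TGT GTC AGC TCA TCG GGT GCT GCT ACA TAT CAT CAC ATC — no ATG→stop ORF.
Frame -3: GTG TCA GCT CAT CGG GTG CTG CTA CAT ATC ATC ACA — no ATG→stop ORF.
Longest ORF is 24 nt in frame +1 (positions 7–30).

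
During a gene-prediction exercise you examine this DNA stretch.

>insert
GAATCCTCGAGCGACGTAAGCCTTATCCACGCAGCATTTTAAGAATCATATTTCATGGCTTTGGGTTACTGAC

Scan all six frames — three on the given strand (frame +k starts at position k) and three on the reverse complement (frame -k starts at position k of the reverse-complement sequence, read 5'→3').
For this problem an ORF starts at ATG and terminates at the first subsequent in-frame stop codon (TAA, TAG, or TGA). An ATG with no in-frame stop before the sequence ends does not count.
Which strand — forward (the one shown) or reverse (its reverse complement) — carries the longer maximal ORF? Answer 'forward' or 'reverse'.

Reverse complement (5'→3'): GTCAGTAACCCAAAGCCATGAAATATGATTCTTAAAATGCTGCGTGGATAAGGCTTACGTCGCTCGAGGATTC
Frame +1: GAA TCC TCG AGC GAC GTA AGC CTT ATC CAC GCA GCA TTT TAA GAA TCA TAT TTC ATG GCT TTG GGT TAC TGA — ATG at 55, stop TGA at 70 → 18 nt.
Frame +2: AAT CCT CGA GCG ACG TAA GCC TTA TCC ACG CAG CAT TTT AAG AAT CAT ATT TCA TGG CTT TGG GTT ACT GAC — no ATG→stop ORF.
Frame +3: ATC CTC GAG CGA CGT AAG CCT TAT CCA CGC AGC ATT TTA AGA ATC ATA TTT CAT GGC TTT GGG TTA CTG — no ATG→stop ORF.
Frame -1: GTC AGT AAC CCA AAG CCA TGA AAT ATG ATT CTT AAA ATG CTG CGT GGA TAA GGC TTA CGT CGC TCG AGG ATT — ATG at 25, stop TAA at 49 → 27 nt; ATG at 37, stop TAA at 49 → 15 nt.
Frame -2: TCA GTA ACC CAA AGC CAT GAA ATA TGA TTC TTA AAA TGC TGC GTG GAT AAG GCT TAC GTC GCT CGA GGA TTC — no ATG→stop ORF.
Frame -3: CAG TAA CCC AAA GCC ATG AAA TAT GAT TCT TAA AAT GCT GCG TGG ATA AGG CTT ACG TCG CTC GAG GAT — ATG at 18, stop TAA at 33 → 18 nt.
Forward-strand max 18 nt; reverse-strand max 27 nt. The reverse strand has the longer ORF.

reverse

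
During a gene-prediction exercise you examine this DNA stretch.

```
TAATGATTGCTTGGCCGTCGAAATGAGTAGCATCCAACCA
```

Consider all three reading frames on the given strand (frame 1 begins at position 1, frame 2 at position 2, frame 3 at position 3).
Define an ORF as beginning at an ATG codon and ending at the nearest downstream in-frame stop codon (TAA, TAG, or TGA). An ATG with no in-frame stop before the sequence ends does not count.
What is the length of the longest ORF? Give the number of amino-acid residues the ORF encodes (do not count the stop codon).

7

Frame 1: TAA TGA TTG CTT GGC CGT CGA AAT GAG TAG CAT CCA ACC — no ATG→stop ORF.
Frame 2: AAT GAT TGC TTG GCC GTC GAA ATG AGT AGC ATC CAA CCA — no ATG→stop ORF.
Frame 3: ATG ATT GCT TGG CCG TCG AAA TGA GTA GCA TCC AAC — ATG at 3, stop TGA at 24 → 24 nt.
Longest: frame 3, positions 3–26, 24 nt = 8 codons = 7 aa. → 7 amino acids.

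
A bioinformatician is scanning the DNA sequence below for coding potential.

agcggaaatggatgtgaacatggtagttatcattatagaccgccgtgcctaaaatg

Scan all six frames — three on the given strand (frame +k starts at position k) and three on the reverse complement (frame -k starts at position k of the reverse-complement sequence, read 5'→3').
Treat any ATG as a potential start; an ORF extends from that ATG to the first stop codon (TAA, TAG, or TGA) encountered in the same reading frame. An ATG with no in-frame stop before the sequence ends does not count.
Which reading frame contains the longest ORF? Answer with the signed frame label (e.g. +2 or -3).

+2

Reverse complement (5'→3'): CATTTTAGGCACGGCGGTCTATAATGATAACTACCATGTTCACATCCATTTCCGCT
Frame +1: AGC GGA AAT GGA TGT GAA CAT GGT AGT TAT CAT TAT AGA CCG CCG TGC CTA AAA — no ATG→stop ORF.
Frame +2: GCG GAA ATG GAT GTG AAC ATG GTA GTT ATC ATT ATA GAC CGC CGT GCC TAA AAT — ATG at 8, stop TAA at 50 → 45 nt; ATG at 20, stop TAA at 50 → 33 nt.
Frame +3: CGG AAA TGG ATG TGA ACA TGG TAG TTA TCA TTA TAG ACC GCC GTG CCT AAA ATG — ATG at 12, stop TGA at 15 → 6 nt.
Frame -1: CAT TTT AGG CAC GGC GGT CTA TAA TGA TAA CTA CCA TGT TCA CAT CCA TTT CCG — no ATG→stop ORF.
Frame -2: ATT TTA GGC ACG GCG GTC TAT AAT GAT AAC TAC CAT GTT CAC ATC CAT TTC CGC — no ATG→stop ORF.
Frame -3: TTT TAG GCA CGG CGG TCT ATA ATG ATA ACT ACC ATG TTC ACA TCC ATT TCC GCT — no ATG→stop ORF.
Longest ORF is 45 nt in frame +2 (positions 8–52).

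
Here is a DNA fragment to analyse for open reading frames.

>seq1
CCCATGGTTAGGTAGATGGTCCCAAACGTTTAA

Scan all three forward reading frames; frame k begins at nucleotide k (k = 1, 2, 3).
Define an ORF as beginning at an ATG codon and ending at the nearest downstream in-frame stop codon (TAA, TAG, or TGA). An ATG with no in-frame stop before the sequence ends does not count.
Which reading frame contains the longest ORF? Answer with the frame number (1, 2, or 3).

Frame 1: CCC ATG GTT AGG TAG ATG GTC CCA AAC GTT TAA — ATG at 4, stop TAG at 13 → 12 nt; ATG at 16, stop TAA at 31 → 18 nt.
Frame 2: CCA TGG TTA GGT AGA TGG TCC CAA ACG TTT — no ATG→stop ORF.
Frame 3: CAT GGT TAG GTA GAT GGT CCC AAA CGT TTA — no ATG→stop ORF.
Longest ORF is 18 nt in frame 1 (positions 16–33).

1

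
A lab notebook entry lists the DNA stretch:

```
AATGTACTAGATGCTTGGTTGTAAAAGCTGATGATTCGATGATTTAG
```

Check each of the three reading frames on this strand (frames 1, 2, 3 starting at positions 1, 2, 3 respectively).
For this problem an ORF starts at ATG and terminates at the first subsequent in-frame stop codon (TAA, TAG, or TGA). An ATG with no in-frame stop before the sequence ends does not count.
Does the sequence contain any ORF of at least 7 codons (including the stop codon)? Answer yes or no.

Frame 1: AAT GTA CTA GAT GCT TGG TTG TAA AAG CTG ATG ATT CGA TGA TTT — ATG at 31, stop TGA at 40 → 12 nt.
Frame 2: ATG TAC TAG ATG CTT GGT TGT AAA AGC TGA TGA TTC GAT GAT TTA — ATG at 2, stop TAG at 8 → 9 nt; ATG at 11, stop TGA at 29 → 21 nt.
Frame 3: TGT ACT AGA TGC TTG GTT GTA AAA GCT GAT GAT TCG ATG ATT TAG — ATG at 39, stop TAG at 45 → 9 nt.
Frame 2 has an ORF of 7 codons (positions 11–31) ≥ 7, so yes.

yes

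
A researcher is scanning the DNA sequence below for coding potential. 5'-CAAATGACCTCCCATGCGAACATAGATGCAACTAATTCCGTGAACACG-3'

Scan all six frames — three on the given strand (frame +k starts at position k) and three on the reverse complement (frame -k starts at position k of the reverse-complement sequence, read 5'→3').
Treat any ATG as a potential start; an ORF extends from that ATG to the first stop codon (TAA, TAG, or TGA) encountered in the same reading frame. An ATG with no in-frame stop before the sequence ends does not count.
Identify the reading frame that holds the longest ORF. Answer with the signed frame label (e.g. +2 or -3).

Reverse complement (5'→3'): CGTGTTCACGGAATTAGTTGCATCTATGTTCGCATGGGAGGTCATTTG
Frame +1: CAA ATG ACC TCC CAT GCG AAC ATA GAT GCA ACT AAT TCC GTG AAC ACG — no ATG→stop ORF.
Frame +2: AAA TGA CCT CCC ATG CGA ACA TAG ATG CAA CTA ATT CCG TGA ACA — ATG at 14, stop TAG at 23 → 12 nt; ATG at 26, stop TGA at 41 → 18 nt.
Frame +3: AAT GAC CTC CCA TGC GAA CAT AGA TGC AAC TAA TTC CGT GAA CAC — no ATG→stop ORF.
Frame -1: CGT GTT CAC GGA ATT AGT TGC ATC TAT GTT CGC ATG GGA GGT CAT TTG — no ATG→stop ORF.
Frame -2: GTG TTC ACG GAA TTA GTT GCA TCT ATG TTC GCA TGG GAG GTC ATT — no ATG→stop ORF.
Frame -3: TGT TCA CGG AAT TAG TTG CAT CTA TGT TCG CAT GGG AGG TCA TTT — no ATG→stop ORF.
Longest ORF is 18 nt in frame +2 (positions 26–43).

+2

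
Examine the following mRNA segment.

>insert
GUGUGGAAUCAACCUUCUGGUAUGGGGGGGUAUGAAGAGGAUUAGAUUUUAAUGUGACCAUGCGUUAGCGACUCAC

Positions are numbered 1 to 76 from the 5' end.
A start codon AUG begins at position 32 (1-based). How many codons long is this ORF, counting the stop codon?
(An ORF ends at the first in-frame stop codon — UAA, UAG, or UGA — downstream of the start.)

Codons from position 32: AUG (32–34), AAG (35–37), AGG (38–40), AUU (41–43), AGA (44–46), UUU (47–49), UAA (50–52).
UAA is the first in-frame stop; that's 7 codons including the stop.

7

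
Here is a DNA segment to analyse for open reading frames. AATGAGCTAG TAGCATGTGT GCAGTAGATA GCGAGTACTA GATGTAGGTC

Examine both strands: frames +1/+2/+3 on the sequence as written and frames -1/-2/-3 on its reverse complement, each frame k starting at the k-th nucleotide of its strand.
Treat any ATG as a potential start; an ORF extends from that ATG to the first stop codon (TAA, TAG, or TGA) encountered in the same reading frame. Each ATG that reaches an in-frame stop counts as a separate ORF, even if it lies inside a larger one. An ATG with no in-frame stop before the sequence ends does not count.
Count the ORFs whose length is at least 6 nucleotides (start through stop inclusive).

3

Reverse complement (5'→3'): GACCTACATCTAGTACTCGCTATCTACTGCACACATGCTACTAGCTCATT
Frame +1: AAT GAG CTA GTA GCA TGT GTG CAG TAG ATA GCG AGT ACT AGA TGT AGG — no ATG→stop ORF.
Frame +2: ATG AGC TAG TAG CAT GTG TGC AGT AGA TAG CGA GTA CTA GAT GTA GGT — ATG at 2, stop TAG at 8 → 9 nt.
Frame +3: TGA GCT AGT AGC ATG TGT GCA GTA GAT AGC GAG TAC TAG ATG TAG GTC — ATG at 15, stop TAG at 39 → 27 nt; ATG at 42, stop TAG at 45 → 6 nt.
Frame -1: GAC CTA CAT CTA GTA CTC GCT ATC TAC TGC ACA CAT GCT ACT AGC TCA — no ATG→stop ORF.
Frame -2: ACC TAC ATC TAG TAC TCG CTA TCT ACT GCA CAC ATG CTA CTA GCT CAT — no ATG→stop ORF.
Frame -3: CCT ACA TCT AGT ACT CGC TAT CTA CTG CAC ACA TGC TAC TAG CTC ATT — no ATG→stop ORF.
ORFs ≥ 6 nucleotides: frame +2 2–10 (9 nucleotides), frame +3 15–41 (27 nucleotides), frame +3 42–47 (6 nucleotides). Count = 3.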